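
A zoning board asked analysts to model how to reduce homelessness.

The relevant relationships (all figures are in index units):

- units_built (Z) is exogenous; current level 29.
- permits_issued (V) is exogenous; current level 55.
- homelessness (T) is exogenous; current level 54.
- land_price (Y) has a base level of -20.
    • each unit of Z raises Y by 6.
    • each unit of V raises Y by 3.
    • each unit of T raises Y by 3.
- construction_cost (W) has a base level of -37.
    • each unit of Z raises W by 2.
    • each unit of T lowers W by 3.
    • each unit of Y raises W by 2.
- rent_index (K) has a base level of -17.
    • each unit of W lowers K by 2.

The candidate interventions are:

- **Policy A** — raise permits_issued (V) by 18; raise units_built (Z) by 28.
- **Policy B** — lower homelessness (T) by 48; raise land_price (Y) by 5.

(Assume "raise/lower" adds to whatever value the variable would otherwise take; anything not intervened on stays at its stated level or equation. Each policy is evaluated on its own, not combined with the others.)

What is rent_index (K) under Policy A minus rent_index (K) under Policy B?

-1268

Policy A (V + 18, Z + 28):
  Z = 29 + 28 = 57
  V = 55 + 18 = 73
  T = 54
  Y = -20 + 6·57 + 3·73 + 3·54 = 703
  W = -37 + 2·57 − 3·54 + 2·703 = 1321
  K = -17 − 2·1321 = -2659
Policy B (T − 48, Y + 5):
  Z = 29
  V = 55
  T = 54 − 48 = 6
  Y = -20 + 6·29 + 3·55 + 3·6 (+5 from intervention) = 342
  W = -37 + 2·29 − 3·6 + 2·342 = 687
  K = -17 − 2·687 = -1391
K: -2659 − (-1391) = -1268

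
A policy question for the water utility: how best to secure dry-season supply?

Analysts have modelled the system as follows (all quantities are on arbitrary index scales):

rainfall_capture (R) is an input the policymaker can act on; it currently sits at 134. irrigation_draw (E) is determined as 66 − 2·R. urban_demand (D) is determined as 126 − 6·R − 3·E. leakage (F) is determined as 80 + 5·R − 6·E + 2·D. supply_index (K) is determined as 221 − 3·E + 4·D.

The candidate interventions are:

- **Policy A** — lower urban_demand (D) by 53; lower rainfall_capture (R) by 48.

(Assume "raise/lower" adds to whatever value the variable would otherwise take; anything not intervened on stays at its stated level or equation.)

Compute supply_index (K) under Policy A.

Policy A (D − 53, R − 48):
  R = 134 − 48 = 86
  E = 66 − 2·86 = -106
  D = 126 − 6·86 − 3·(-106) (−53 from intervention) = -125
  K = 221 − 3·(-106) + 4·(-125) = 39

39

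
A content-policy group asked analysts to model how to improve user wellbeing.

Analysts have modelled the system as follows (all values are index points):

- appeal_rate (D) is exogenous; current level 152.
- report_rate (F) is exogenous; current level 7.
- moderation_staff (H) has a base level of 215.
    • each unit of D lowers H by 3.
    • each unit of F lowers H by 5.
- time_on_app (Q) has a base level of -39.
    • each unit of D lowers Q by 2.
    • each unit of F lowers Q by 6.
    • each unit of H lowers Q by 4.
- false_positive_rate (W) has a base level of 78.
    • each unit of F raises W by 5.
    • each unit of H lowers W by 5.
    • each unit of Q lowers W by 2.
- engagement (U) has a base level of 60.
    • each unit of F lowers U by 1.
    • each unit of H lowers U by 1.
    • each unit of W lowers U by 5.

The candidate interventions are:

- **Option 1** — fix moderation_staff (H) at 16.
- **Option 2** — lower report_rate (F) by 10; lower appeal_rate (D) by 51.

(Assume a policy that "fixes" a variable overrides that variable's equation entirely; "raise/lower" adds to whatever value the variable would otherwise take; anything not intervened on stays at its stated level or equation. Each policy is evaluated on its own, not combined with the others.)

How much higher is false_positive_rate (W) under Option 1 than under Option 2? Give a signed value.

Option 1 (H := 16):
  D = 152
  F = 7
  H = 16
  Q = -39 − 2·152 − 6·7 − 4·16 = -449
  W = 78 + 5·7 − 5·16 − 2·(-449) = 931
Option 2 (F − 10, D − 51):
  D = 152 − 51 = 101
  F = 7 − 10 = -3
  H = 215 − 3·101 − 5·(-3) = -73
  Q = -39 − 2·101 − 6·(-3) − 4·(-73) = 69
  W = 78 + 5·(-3) − 5·(-73) − 2·69 = 290
W: 931 − 290 = 641

641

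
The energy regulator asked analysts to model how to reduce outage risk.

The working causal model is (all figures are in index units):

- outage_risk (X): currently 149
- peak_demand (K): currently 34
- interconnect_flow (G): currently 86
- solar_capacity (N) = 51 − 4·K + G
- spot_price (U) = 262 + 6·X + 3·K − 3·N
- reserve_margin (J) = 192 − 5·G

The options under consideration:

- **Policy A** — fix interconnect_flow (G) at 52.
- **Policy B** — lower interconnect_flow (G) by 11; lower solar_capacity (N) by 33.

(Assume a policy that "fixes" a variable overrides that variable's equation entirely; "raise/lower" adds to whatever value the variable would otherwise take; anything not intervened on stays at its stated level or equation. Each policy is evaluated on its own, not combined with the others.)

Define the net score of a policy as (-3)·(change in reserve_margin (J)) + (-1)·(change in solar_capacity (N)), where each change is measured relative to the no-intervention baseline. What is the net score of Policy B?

-121

Baseline:
  K = 34
  G = 86
  N = 51 − 4·34 + 86 = 1
  J = 192 − 5·86 = -238
Policy B (G − 11, N − 33):
  K = 34
  G = 86 − 11 = 75
  N = 51 − 4·34 + 75 (−33 from intervention) = -43
  J = 192 − 5·75 = -183
ΔJ = -183 − (-238) = 55; ΔN = -43 − 1 = -44
Score = (-3)·55 + (-1)·(-44) = -121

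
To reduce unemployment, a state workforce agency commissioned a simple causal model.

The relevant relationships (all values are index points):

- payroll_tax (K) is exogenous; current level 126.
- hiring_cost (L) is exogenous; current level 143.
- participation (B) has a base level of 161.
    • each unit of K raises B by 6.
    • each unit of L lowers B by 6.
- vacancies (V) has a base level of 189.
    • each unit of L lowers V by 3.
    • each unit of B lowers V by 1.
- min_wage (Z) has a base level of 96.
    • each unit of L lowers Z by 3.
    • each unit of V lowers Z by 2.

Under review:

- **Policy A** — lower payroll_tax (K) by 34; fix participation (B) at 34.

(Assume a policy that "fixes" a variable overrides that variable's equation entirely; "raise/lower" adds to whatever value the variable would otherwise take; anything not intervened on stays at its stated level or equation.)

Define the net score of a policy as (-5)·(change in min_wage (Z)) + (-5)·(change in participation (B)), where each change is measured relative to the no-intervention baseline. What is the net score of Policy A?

Baseline:
  K = 126
  L = 143
  B = 161 + 6·126 − 6·143 = 59
  V = 189 − 3·143 − 59 = -299
  Z = 96 − 3·143 − 2·(-299) = 265
Policy A (K − 34, B := 34):
  K = 126 − 34 = 92
  L = 143
  B = 34
  V = 189 − 3·143 − 34 = -274
  Z = 96 − 3·143 − 2·(-274) = 215
ΔZ = 215 − 265 = -50; ΔB = 34 − 59 = -25
Score = (-5)·(-50) + (-5)·(-25) = 375

375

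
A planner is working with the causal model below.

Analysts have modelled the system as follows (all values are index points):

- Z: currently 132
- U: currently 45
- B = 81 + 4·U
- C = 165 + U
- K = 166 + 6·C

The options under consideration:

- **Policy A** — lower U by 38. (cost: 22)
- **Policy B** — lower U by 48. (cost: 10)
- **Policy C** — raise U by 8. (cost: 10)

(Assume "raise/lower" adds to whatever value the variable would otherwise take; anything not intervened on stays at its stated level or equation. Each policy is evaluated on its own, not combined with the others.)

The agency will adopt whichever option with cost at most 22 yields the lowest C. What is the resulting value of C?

Policy A (U − 38):
  U = 45 − 38 = 7
  C = 165 + 7 = 172
Policy B (U − 48):
  U = 45 − 48 = -3
  C = 165 + (-3) = 162
Policy C (U + 8):
  U = 45 + 8 = 53
  C = 165 + 53 = 218
Comparing — Policy A: C=172, Policy B: C=162, Policy C: C=218. Lowest is 162 (Policy B).

162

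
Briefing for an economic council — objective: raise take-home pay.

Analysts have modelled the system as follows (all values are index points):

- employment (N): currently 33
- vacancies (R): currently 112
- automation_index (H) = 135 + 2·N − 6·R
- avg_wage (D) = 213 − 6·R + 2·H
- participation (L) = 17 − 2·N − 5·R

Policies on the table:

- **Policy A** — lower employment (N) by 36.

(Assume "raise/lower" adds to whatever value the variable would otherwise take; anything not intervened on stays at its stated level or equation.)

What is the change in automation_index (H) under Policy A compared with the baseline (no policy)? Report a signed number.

Baseline:
  N = 33
  R = 112
  H = 135 + 2·33 − 6·112 = -471
Policy A (N − 36):
  N = 33 − 36 = -3
  R = 112
  H = 135 + 2·(-3) − 6·112 = -543
Change in H: -543 − (-471) = -72

-72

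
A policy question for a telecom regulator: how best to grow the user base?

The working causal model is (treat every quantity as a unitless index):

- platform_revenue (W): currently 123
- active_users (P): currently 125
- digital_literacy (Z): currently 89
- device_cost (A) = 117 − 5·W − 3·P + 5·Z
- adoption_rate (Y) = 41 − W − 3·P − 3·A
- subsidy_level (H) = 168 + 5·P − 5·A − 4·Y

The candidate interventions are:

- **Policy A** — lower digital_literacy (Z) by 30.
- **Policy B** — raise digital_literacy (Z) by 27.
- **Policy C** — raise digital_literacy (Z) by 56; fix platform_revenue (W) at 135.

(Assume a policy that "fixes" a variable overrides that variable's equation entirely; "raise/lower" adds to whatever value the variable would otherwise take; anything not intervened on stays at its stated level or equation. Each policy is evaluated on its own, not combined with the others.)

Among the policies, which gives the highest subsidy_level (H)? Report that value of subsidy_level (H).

1213

Policy A (Z − 30):
  W = 123
  P = 125
  Z = 89 − 30 = 59
  A = 117 − 5·123 − 3·125 + 5·59 = -578
  Y = 41 − 123 − 3·125 − 3·(-578) = 1277
  H = 168 + 5·125 − 5·(-578) − 4·1277 = -1425
Policy B (Z + 27):
  W = 123
  P = 125
  Z = 89 + 27 = 116
  A = 117 − 5·123 − 3·125 + 5·116 = -293
  Y = 41 − 123 − 3·125 − 3·(-293) = 422
  H = 168 + 5·125 − 5·(-293) − 4·422 = 570
Policy C (Z + 56, W := 135):
  W = 135
  P = 125
  Z = 89 + 56 = 145
  A = 117 − 5·135 − 3·125 + 5·145 = -208
  Y = 41 − 135 − 3·125 − 3·(-208) = 155
  H = 168 + 5·125 − 5·(-208) − 4·155 = 1213
Comparing — Policy A: H=-1425, Policy B: H=570, Policy C: H=1213. Highest is 1213 (Policy C).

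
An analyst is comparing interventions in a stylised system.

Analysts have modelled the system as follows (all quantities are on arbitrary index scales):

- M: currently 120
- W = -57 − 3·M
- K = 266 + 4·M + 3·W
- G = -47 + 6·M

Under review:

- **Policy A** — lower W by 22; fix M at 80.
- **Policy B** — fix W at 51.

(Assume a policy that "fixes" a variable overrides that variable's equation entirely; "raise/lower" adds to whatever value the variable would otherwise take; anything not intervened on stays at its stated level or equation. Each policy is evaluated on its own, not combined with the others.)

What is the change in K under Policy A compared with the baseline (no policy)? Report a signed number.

134

Baseline:
  M = 120
  W = -57 − 3·120 = -417
  K = 266 + 4·120 + 3·(-417) = -505
Policy A (W − 22, M := 80):
  M = 80
  W = -57 − 3·80 (−22 from intervention) = -319
  K = 266 + 4·80 + 3·(-319) = -371
Change in K: -371 − (-505) = 134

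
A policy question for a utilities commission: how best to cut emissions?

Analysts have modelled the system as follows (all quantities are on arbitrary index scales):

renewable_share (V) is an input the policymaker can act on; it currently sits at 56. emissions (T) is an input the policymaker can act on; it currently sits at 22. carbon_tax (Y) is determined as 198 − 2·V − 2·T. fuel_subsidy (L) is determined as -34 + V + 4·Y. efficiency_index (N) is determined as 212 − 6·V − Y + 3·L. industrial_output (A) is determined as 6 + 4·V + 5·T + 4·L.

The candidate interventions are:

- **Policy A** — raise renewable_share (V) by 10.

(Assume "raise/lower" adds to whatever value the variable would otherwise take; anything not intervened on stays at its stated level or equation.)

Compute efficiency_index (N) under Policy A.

Policy A (V + 10):
  V = 56 + 10 = 66
  T = 22
  Y = 198 − 2·66 − 2·22 = 22
  L = -34 + 66 + 4·22 = 120
  N = 212 − 6·66 − 22 + 3·120 = 154

154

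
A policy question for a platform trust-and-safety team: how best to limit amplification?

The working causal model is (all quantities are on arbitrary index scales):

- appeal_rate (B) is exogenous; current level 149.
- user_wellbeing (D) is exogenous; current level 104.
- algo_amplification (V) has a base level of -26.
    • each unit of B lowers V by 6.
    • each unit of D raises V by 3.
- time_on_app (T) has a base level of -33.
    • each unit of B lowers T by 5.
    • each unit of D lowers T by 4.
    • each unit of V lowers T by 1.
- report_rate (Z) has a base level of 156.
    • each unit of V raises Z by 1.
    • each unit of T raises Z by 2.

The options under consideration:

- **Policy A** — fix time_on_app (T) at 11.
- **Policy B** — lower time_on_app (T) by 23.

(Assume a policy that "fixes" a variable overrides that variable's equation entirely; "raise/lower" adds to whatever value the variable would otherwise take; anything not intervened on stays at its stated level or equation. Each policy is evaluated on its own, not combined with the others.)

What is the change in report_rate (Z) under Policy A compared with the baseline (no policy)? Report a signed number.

Baseline:
  B = 149
  D = 104
  V = -26 − 6·149 + 3·104 = -608
  T = -33 − 5·149 − 4·104 − (-608) = -586
  Z = 156 + (-608) + 2·(-586) = -1624
Policy A (T := 11):
  B = 149
  D = 104
  V = -26 − 6·149 + 3·104 = -608
  T = 11
  Z = 156 + (-608) + 2·11 = -430
Change in Z: -430 − (-1624) = 1194

1194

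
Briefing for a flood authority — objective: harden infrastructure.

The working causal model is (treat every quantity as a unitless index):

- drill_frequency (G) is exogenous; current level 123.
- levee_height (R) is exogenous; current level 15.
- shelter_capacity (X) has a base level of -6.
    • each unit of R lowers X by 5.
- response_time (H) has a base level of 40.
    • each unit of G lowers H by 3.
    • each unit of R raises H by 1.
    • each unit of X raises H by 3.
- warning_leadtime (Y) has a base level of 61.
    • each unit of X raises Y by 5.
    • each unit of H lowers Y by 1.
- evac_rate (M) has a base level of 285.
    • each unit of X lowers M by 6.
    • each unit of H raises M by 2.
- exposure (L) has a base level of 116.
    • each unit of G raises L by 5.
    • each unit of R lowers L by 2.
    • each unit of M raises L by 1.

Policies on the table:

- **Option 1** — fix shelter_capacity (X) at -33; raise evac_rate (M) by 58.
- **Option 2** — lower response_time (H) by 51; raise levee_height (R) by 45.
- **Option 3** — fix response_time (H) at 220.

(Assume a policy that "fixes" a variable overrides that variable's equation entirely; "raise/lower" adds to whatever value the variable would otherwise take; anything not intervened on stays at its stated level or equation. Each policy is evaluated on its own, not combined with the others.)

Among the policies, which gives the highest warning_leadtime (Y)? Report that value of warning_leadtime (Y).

309

Option 1 (X := -33, M + 58):
  G = 123
  R = 15
  X = -33
  H = 40 − 3·123 + 15 + 3·(-33) = -413
  Y = 61 + 5·(-33) − (-413) = 309
Option 2 (H − 51, R + 45):
  G = 123
  R = 15 + 45 = 60
  X = -6 − 5·60 = -306
  H = 40 − 3·123 + 60 + 3·(-306) (−51 from intervention) = -1238
  Y = 61 + 5·(-306) − (-1238) = -231
Option 3 (H := 220):
  G = 123
  R = 15
  X = -6 − 5·15 = -81
  H = 220
  Y = 61 + 5·(-81) − 220 = -564
Comparing — Option 1: Y=309, Option 2: Y=-231, Option 3: Y=-564. Highest is 309 (Option 1).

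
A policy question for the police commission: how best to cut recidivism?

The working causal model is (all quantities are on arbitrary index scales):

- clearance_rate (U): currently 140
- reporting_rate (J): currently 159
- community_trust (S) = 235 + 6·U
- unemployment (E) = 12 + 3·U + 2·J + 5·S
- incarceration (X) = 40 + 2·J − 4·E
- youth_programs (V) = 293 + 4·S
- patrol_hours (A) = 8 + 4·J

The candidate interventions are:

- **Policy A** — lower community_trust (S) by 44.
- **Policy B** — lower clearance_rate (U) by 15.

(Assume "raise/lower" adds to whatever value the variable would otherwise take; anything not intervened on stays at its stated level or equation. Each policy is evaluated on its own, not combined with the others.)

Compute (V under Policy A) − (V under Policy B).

184

Policy A (S − 44):
  U = 140
  S = 235 + 6·140 (−44 from intervention) = 1031
  V = 293 + 4·1031 = 4417
Policy B (U − 15):
  U = 140 − 15 = 125
  S = 235 + 6·125 = 985
  V = 293 + 4·985 = 4233
V: 4417 − 4233 = 184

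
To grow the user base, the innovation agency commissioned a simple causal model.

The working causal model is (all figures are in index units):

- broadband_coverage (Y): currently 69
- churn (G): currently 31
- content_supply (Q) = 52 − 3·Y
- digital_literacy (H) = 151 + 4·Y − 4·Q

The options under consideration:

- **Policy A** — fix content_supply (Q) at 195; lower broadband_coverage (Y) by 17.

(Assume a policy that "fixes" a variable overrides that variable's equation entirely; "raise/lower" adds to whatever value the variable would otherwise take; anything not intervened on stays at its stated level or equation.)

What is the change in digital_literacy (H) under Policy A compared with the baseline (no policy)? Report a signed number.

Baseline:
  Y = 69
  Q = 52 − 3·69 = -155
  H = 151 + 4·69 − 4·(-155) = 1047
Policy A (Q := 195, Y − 17):
  Y = 69 − 17 = 52
  Q = 195
  H = 151 + 4·52 − 4·195 = -421
Change in H: -421 − 1047 = -1468

-1468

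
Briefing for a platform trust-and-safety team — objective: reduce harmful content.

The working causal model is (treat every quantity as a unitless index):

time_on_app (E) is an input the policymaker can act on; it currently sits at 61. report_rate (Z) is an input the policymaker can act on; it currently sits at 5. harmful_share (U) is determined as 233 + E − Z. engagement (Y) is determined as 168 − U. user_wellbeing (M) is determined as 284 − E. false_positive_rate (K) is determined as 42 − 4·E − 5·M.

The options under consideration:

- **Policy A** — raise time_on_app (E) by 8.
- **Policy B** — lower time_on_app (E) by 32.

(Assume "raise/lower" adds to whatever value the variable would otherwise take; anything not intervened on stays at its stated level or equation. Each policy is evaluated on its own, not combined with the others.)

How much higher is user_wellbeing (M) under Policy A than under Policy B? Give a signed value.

-40

Policy A (E + 8):
  E = 61 + 8 = 69
  M = 284 − 69 = 215
Policy B (E − 32):
  E = 61 − 32 = 29
  M = 284 − 29 = 255
M: 215 − 255 = -40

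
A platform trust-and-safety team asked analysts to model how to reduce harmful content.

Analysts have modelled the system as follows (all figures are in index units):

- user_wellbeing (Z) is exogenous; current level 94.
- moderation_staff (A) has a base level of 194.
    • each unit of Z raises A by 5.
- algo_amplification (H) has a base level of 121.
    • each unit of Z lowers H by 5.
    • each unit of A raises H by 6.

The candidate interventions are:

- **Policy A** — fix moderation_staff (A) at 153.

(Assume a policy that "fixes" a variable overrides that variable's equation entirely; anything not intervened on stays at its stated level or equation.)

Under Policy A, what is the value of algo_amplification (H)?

569

Policy A (A := 153):
  Z = 94
  A = 153
  H = 121 − 5·94 + 6·153 = 569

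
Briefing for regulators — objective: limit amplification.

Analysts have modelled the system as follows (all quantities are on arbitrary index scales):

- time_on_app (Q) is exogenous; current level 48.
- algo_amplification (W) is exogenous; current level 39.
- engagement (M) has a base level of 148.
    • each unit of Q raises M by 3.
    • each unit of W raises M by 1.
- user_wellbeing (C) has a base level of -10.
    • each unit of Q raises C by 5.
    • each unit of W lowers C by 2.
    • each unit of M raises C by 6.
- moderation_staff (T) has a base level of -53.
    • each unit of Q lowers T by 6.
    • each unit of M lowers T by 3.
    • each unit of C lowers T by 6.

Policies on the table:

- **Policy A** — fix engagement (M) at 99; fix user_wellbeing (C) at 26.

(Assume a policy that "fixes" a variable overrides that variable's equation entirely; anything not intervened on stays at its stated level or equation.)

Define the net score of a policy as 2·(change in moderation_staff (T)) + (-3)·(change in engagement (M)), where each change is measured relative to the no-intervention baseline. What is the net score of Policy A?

Baseline:
  Q = 48
  W = 39
  M = 148 + 3·48 + 39 = 331
  C = -10 + 5·48 − 2·39 + 6·331 = 2138
  T = -53 − 6·48 − 3·331 − 6·2138 = -14162
Policy A (M := 99, C := 26):
  Q = 48
  W = 39
  M = 99
  C = 26
  T = -53 − 6·48 − 3·99 − 6·26 = -794
ΔT = -794 − (-14162) = 13368; ΔM = 99 − 331 = -232
Score = 2·13368 + (-3)·(-232) = 27432

27432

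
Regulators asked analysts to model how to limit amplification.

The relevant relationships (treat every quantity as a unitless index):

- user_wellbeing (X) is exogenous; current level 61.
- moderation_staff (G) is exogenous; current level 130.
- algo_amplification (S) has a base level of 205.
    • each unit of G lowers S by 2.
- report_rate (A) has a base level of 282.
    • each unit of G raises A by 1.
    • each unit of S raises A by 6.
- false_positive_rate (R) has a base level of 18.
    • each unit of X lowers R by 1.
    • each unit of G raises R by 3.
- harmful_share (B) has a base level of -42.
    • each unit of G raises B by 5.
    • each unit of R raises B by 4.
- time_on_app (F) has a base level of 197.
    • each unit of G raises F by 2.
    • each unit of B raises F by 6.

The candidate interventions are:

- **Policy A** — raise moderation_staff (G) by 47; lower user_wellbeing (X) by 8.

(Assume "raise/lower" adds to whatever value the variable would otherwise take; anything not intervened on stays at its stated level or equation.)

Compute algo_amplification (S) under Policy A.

-149

Policy A (G + 47, X − 8):
  G = 130 + 47 = 177
  S = 205 − 2·177 = -149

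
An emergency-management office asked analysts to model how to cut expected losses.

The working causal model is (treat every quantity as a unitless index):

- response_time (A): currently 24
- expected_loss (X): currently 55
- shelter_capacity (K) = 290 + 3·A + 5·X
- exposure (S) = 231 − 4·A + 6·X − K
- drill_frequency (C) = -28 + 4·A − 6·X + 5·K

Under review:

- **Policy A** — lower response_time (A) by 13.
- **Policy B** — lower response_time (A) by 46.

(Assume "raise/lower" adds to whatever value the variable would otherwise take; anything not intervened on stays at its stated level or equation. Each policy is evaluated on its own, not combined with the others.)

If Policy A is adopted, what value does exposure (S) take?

-81

Policy A (A − 13):
  A = 24 − 13 = 11
  X = 55
  K = 290 + 3·11 + 5·55 = 598
  S = 231 − 4·11 + 6·55 − 598 = -81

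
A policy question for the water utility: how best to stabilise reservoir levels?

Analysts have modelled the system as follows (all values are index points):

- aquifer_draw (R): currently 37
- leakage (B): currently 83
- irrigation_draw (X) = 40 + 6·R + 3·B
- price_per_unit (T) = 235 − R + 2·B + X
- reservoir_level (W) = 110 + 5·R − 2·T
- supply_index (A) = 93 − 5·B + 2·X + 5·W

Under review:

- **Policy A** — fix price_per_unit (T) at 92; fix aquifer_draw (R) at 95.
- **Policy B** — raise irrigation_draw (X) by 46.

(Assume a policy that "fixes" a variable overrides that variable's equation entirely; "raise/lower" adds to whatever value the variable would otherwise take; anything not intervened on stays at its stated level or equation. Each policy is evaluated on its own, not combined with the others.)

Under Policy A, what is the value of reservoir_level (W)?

Policy A (T := 92, R := 95):
  R = 95
  B = 83
  X = 40 + 6·95 + 3·83 = 859
  T = 92
  W = 110 + 5·95 − 2·92 = 401

401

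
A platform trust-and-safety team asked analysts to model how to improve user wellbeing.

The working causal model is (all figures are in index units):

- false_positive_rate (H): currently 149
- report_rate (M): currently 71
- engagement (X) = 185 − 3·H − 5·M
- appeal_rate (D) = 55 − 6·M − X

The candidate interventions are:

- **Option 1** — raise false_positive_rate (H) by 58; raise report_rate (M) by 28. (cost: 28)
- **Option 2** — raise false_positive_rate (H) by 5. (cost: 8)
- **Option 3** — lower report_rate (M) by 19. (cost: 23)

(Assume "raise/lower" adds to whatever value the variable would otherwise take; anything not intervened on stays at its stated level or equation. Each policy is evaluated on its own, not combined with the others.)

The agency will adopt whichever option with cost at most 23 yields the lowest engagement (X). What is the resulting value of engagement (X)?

-632

Option 2 (H + 5):
  H = 149 + 5 = 154
  M = 71
  X = 185 − 3·154 − 5·71 = -632
Option 3 (M − 19):
  H = 149
  M = 71 − 19 = 52
  X = 185 − 3·149 − 5·52 = -522
Comparing — Option 2: X=-632, Option 3: X=-522. Lowest is -632 (Option 2).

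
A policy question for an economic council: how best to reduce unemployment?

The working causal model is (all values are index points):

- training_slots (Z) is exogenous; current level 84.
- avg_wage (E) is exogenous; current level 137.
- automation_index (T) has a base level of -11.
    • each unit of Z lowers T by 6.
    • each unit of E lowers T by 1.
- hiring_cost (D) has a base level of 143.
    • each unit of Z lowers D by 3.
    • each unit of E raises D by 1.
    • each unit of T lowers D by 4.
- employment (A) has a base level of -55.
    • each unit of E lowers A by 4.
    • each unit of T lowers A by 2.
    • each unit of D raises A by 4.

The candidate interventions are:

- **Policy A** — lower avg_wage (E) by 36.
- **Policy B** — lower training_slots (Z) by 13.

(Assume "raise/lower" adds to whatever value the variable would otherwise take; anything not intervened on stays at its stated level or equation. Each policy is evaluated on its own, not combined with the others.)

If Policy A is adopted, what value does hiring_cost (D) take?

2456

Policy A (E − 36):
  Z = 84
  E = 137 − 36 = 101
  T = -11 − 6·84 − 101 = -616
  D = 143 − 3·84 + 101 − 4·(-616) = 2456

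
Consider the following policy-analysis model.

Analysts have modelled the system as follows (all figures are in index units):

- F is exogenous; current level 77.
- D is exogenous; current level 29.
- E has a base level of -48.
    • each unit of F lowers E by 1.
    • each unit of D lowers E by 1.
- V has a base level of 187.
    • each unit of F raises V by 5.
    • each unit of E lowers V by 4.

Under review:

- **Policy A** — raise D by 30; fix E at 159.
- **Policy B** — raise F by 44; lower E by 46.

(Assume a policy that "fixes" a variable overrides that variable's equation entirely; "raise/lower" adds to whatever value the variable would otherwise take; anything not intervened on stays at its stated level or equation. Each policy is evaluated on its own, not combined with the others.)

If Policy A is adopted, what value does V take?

Policy A (D + 30, E := 159):
  F = 77
  D = 29 + 30 = 59
  E = 159
  V = 187 + 5·77 − 4·159 = -64

-64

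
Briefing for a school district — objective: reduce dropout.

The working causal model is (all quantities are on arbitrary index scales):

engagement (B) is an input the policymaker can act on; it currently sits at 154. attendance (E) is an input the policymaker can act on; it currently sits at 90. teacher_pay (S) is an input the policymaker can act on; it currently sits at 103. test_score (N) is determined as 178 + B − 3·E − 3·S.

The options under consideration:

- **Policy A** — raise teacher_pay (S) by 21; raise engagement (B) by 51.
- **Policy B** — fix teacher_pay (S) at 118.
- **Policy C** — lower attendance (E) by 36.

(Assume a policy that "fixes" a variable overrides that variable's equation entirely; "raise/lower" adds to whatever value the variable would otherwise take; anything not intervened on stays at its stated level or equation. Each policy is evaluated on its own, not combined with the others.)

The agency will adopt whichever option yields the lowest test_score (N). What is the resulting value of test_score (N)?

-292

Policy A (S + 21, B + 51):
  B = 154 + 51 = 205
  E = 90
  S = 103 + 21 = 124
  N = 178 + 205 − 3·90 − 3·124 = -259
Policy B (S := 118):
  B = 154
  E = 90
  S = 118
  N = 178 + 154 − 3·90 − 3·118 = -292
Policy C (E − 36):
  B = 154
  E = 90 − 36 = 54
  S = 103
  N = 178 + 154 − 3·54 − 3·103 = -139
Comparing — Policy A: N=-259, Policy B: N=-292, Policy C: N=-139. Lowest is -292 (Policy B).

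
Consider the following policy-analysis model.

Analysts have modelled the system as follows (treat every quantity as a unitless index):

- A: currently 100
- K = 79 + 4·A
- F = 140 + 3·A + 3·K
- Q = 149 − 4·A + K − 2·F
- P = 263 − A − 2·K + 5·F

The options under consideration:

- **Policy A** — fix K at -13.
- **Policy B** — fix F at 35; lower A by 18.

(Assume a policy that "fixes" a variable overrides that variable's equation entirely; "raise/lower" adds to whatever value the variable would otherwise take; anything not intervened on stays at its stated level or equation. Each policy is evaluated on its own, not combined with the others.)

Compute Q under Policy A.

Policy A (K := -13):
  A = 100
  K = -13
  F = 140 + 3·100 + 3·(-13) = 401
  Q = 149 − 4·100 + (-13) − 2·401 = -1066

-1066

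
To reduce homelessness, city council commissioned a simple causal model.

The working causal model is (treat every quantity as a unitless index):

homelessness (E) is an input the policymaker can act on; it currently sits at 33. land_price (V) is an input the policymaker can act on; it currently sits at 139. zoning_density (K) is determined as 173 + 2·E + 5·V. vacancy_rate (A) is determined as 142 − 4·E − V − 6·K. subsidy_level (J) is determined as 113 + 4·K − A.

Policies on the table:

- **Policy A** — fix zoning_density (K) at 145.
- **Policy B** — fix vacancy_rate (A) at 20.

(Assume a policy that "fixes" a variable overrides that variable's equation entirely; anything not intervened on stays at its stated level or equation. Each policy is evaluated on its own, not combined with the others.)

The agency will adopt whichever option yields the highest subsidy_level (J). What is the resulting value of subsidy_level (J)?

3829

Policy A (K := 145):
  E = 33
  V = 139
  K = 145
  A = 142 − 4·33 − 139 − 6·145 = -999
  J = 113 + 4·145 − (-999) = 1692
Policy B (A := 20):
  E = 33
  V = 139
  K = 173 + 2·33 + 5·139 = 934
  A = 20
  J = 113 + 4·934 − 20 = 3829
Comparing — Policy A: J=1692, Policy B: J=3829. Highest is 3829 (Policy B).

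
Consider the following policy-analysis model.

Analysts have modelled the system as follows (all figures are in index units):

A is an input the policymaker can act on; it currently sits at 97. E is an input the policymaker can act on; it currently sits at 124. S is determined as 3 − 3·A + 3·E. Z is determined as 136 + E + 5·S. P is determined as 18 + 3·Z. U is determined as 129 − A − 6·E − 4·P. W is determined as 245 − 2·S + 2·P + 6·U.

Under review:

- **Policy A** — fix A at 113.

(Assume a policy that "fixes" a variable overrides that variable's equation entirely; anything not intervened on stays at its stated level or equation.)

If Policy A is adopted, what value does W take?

Policy A (A := 113):
  A = 113
  E = 124
  S = 3 − 3·113 + 3·124 = 36
  Z = 136 + 124 + 5·36 = 440
  P = 18 + 3·440 = 1338
  U = 129 − 113 − 6·124 − 4·1338 = -6080
  W = 245 − 2·36 + 2·1338 + 6·(-6080) = -33631

-33631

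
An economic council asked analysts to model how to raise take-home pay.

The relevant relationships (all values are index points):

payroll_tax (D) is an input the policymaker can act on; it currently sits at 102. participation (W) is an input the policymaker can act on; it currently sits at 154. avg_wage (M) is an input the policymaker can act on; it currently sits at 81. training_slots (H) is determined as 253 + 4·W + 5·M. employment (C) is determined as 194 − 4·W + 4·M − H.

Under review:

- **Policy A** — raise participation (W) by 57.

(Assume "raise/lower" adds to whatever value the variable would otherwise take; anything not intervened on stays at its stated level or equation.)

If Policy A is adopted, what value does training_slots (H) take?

Policy A (W + 57):
  W = 154 + 57 = 211
  M = 81
  H = 253 + 4·211 + 5·81 = 1502

1502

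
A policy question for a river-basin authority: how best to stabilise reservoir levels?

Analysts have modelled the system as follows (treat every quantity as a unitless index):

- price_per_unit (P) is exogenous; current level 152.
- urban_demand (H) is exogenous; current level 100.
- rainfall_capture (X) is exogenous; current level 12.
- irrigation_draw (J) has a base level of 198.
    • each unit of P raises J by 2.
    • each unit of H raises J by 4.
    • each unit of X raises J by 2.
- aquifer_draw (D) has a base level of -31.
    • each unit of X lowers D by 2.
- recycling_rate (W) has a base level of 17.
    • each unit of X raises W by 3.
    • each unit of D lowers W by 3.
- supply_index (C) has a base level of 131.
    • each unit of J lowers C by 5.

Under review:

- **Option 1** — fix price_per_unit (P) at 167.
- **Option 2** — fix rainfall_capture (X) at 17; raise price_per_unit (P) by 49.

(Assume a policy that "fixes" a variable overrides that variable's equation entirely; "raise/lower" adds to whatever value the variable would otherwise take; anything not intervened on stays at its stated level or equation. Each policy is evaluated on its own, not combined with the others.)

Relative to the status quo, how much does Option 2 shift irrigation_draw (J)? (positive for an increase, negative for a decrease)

108

Baseline:
  P = 152
  H = 100
  X = 12
  J = 198 + 2·152 + 4·100 + 2·12 = 926
Option 2 (X := 17, P + 49):
  P = 152 + 49 = 201
  H = 100
  X = 17
  J = 198 + 2·201 + 4·100 + 2·17 = 1034
Change in J: 1034 − 926 = 108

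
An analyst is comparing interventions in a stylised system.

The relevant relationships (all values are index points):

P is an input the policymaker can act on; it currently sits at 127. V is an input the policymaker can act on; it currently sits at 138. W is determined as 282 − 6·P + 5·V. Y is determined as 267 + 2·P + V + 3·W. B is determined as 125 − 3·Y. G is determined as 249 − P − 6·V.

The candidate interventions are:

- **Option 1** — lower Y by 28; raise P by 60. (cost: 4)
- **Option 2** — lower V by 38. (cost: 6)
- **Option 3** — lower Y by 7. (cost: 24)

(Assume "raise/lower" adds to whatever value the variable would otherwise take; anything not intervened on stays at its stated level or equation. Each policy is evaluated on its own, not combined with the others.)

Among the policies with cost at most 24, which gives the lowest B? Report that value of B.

-3721

Option 1 (Y − 28, P + 60):
  P = 127 + 60 = 187
  V = 138
  W = 282 − 6·187 + 5·138 = -150
  Y = 267 + 2·187 + 138 + 3·(-150) (−28 from intervention) = 301
  B = 125 − 3·301 = -778
Option 2 (V − 38):
  P = 127
  V = 138 − 38 = 100
  W = 282 − 6·127 + 5·100 = 20
  Y = 267 + 2·127 + 100 + 3·20 = 681
  B = 125 − 3·681 = -1918
Option 3 (Y − 7):
  P = 127
  V = 138
  W = 282 − 6·127 + 5·138 = 210
  Y = 267 + 2·127 + 138 + 3·210 (−7 from intervention) = 1282
  B = 125 − 3·1282 = -3721
Comparing — Option 1: B=-778, Option 2: B=-1918, Option 3: B=-3721. Lowest is -3721 (Option 3).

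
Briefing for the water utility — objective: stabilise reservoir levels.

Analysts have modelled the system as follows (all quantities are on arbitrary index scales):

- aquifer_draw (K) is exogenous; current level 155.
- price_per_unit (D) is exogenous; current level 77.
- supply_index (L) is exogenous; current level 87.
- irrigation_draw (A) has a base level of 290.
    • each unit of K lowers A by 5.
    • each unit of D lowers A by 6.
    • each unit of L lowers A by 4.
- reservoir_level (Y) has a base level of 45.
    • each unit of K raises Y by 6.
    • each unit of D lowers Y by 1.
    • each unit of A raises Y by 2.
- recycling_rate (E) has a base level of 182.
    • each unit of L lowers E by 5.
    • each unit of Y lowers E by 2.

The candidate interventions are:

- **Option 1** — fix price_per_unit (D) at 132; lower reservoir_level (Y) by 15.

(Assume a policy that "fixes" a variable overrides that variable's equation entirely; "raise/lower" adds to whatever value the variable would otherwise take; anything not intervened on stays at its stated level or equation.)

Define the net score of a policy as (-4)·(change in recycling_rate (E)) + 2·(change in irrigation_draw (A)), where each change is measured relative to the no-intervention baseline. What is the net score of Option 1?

Baseline:
  K = 155
  D = 77
  L = 87
  A = 290 − 5·155 − 6·77 − 4·87 = -1295
  Y = 45 + 6·155 − 77 + 2·(-1295) = -1692
  E = 182 − 5·87 − 2·(-1692) = 3131
Option 1 (D := 132, Y − 15):
  K = 155
  D = 132
  L = 87
  A = 290 − 5·155 − 6·132 − 4·87 = -1625
  Y = 45 + 6·155 − 132 + 2·(-1625) (−15 from intervention) = -2422
  E = 182 − 5·87 − 2·(-2422) = 4591
ΔE = 4591 − 3131 = 1460; ΔA = -1625 − (-1295) = -330
Score = (-4)·1460 + 2·(-330) = -6500

-6500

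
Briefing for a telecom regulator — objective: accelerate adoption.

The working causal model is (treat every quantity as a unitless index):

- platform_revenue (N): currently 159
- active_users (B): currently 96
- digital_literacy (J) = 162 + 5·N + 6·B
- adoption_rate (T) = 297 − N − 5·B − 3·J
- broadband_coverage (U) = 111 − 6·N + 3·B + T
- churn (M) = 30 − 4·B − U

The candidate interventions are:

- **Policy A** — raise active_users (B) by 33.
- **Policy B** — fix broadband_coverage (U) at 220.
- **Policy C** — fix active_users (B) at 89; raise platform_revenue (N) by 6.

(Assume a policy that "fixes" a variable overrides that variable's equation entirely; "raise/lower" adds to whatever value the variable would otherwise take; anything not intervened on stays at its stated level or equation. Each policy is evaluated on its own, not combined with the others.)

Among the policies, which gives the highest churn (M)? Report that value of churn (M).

Policy A (B + 33):
  N = 159
  B = 96 + 33 = 129
  J = 162 + 5·159 + 6·129 = 1731
  T = 297 − 159 − 5·129 − 3·1731 = -5700
  U = 111 − 6·159 + 3·129 + (-5700) = -6156
  M = 30 − 4·129 − (-6156) = 5670
Policy B (U := 220):
  N = 159
  B = 96
  J = 162 + 5·159 + 6·96 = 1533
  T = 297 − 159 − 5·96 − 3·1533 = -4941
  U = 220
  M = 30 − 4·96 − 220 = -574
Policy C (B := 89, N + 6):
  N = 159 + 6 = 165
  B = 89
  J = 162 + 5·165 + 6·89 = 1521
  T = 297 − 165 − 5·89 − 3·1521 = -4876
  U = 111 − 6·165 + 3·89 + (-4876) = -5488
  M = 30 − 4·89 − (-5488) = 5162
Comparing — Policy A: M=5670, Policy B: M=-574, Policy C: M=5162. Highest is 5670 (Policy A).

5670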